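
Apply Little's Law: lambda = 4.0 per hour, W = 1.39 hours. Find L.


L = lambda * W = 4.0 * 1.39 = 5.56

5.56


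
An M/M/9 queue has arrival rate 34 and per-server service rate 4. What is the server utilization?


rho = lambda/(c*mu) = 34/(9*4) = 0.9444

0.9444


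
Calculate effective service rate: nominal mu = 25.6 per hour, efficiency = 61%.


Effective rate = mu * efficiency = 25.6 * 0.61 = 15.62 per hour

15.62 per hour


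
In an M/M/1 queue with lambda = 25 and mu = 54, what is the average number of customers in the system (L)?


rho = 25/54; L = rho/(1-rho) = 0.86

0.86


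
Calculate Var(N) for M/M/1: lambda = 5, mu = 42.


rho = 5/42; Var(N) = rho/(1-rho)^2 = 0.15

0.15


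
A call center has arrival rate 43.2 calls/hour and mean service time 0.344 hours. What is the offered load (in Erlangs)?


Offered load a = lambda * E[S] = 43.2 * 0.344 = 14.86 Erlangs

14.86 Erlangs


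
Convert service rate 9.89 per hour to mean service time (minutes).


Mean service time = 60/mu = 60/9.89 = 6.07 minutes

6.07 minutes


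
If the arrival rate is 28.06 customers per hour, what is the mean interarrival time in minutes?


Mean interarrival time = 60/lambda = 60/28.06 = 2.14 minutes

2.14 minutes


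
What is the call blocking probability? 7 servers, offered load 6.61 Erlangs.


B(N,A) = (A^N/N!) / sum(A^k/k!, k=0..N) with N=7, A=6.61 = 0.2244

0.2244


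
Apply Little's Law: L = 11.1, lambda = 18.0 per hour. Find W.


W = L / lambda = 11.1 / 18.0 = 0.6167 hours

0.6167 hours


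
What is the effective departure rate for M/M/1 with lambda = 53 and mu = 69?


For a stable queue (lambda < mu), throughput = lambda = 53 per hour

53 per hour


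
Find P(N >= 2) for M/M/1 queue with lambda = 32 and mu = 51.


P(N >= 2) = rho^2 = (32/51)^2 = 0.3937

0.3937


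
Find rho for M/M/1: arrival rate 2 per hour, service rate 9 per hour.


rho = lambda/mu = 2/9 = 0.2222

0.2222


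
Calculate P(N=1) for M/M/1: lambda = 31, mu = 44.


rho = 31/44; P(n) = (1-rho)*rho^n = (1-31/44)*(31/44)^1 = 0.2082

0.2082


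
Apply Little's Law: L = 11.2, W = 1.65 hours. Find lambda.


lambda = L / W = 11.2 / 1.65 = 6.79 per hour

6.79 per hour


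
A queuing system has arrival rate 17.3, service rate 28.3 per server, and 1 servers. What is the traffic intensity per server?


rho = lambda / (c * mu) = 17.3 / (1 * 28.3) = 0.6113

0.6113


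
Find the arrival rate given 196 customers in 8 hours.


lambda = total arrivals / time = 196 / 8 = 24.5 per hour

24.5 per hour


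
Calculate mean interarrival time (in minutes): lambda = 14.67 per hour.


Mean interarrival time = 60/lambda = 60/14.67 = 4.09 minutes

4.09 minutes


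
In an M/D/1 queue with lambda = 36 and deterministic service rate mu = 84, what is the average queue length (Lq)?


M/D/1: Lq = rho^2 / (2*(1-rho)) where rho = 36/84; Lq = 0.16

0.16


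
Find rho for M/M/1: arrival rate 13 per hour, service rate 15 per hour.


rho = lambda/mu = 13/15 = 0.8667

0.8667


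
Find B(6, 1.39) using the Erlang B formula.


B(N,A) = (A^N/N!) / sum(A^k/k!, k=0..N) with N=6, A=1.39 = 0.0025

0.0025


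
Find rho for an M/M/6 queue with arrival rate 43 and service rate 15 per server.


rho = lambda/(c*mu) = 43/(6*15) = 0.4778

0.4778


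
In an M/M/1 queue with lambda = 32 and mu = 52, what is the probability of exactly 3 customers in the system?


rho = 32/52; P(n) = (1-rho)*rho^n = (1-32/52)*(32/52)^3 = 0.0896

0.0896


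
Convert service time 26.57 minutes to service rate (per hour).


mu = 60 / avg_service_time = 60 / 26.57 = 2.26 per hour

2.26 per hour


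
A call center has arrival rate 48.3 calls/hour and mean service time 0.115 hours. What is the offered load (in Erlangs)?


Offered load a = lambda * E[S] = 48.3 * 0.115 = 5.55 Erlangs

5.55 Erlangs


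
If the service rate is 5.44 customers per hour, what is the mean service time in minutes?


Mean service time = 60/mu = 60/5.44 = 11.03 minutes

11.03 minutes


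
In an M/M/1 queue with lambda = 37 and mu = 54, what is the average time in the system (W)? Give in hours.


W = 1/(mu - lambda) = 1/(54 - 37) = 0.0588 hours

0.0588 hours


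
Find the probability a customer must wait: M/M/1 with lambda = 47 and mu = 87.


P(wait) = rho = lambda/mu = 47/87 = 0.5402

0.5402


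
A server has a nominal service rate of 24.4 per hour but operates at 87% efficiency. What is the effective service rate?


Effective rate = mu * efficiency = 24.4 * 0.87 = 21.23 per hour

21.23 per hour


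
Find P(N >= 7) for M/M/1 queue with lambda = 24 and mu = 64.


P(N >= 7) = rho^7 = (24/64)^7 = 0.001

0.001


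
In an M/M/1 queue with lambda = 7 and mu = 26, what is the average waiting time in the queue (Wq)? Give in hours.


rho = 7/26; Wq = rho/(mu - lambda) = 0.0142 hours

0.0142 hours


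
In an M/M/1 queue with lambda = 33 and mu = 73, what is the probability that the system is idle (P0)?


P0 = 1 - rho = 1 - 33/73 = 0.5479

0.5479


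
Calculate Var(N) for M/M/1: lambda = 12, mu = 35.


rho = 12/35; Var(N) = rho/(1-rho)^2 = 0.79

0.79


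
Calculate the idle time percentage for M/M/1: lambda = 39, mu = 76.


Idle fraction = (1 - rho) * 100 = (1 - 39/76) * 100 = 48.7%

48.7%


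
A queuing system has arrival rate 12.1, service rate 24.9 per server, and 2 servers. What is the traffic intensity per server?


rho = lambda / (c * mu) = 12.1 / (2 * 24.9) = 0.243

0.243


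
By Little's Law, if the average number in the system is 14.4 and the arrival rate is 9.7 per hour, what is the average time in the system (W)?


W = L / lambda = 14.4 / 9.7 = 1.4845 hours

1.4845 hours


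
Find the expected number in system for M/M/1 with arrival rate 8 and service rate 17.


rho = 8/17; L = rho/(1-rho) = 0.89

0.89


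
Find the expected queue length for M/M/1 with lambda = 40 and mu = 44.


rho = 40/44; Lq = rho^2/(1-rho) = 9.09

9.09


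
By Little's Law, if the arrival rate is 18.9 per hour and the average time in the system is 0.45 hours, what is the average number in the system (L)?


L = lambda * W = 18.9 * 0.45 = 8.51

8.51


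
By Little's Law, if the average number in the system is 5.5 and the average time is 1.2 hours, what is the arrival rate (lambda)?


lambda = L / W = 5.5 / 1.2 = 4.58 per hour

4.58 per hour


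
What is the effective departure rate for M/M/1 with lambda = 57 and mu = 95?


For a stable queue (lambda < mu), throughput = lambda = 57 per hour

57 per hour


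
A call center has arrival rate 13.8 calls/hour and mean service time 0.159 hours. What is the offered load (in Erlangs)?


Offered load a = lambda * E[S] = 13.8 * 0.159 = 2.19 Erlangs

2.19 Erlangs


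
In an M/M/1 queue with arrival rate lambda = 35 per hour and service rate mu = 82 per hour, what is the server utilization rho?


rho = lambda/mu = 35/82 = 0.4268

0.4268


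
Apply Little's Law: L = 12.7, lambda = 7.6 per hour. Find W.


W = L / lambda = 12.7 / 7.6 = 1.6711 hours

1.6711 hours


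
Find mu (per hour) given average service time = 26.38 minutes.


mu = 60 / avg_service_time = 60 / 26.38 = 2.27 per hour

2.27 per hour


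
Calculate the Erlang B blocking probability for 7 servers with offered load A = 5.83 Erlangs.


B(N,A) = (A^N/N!) / sum(A^k/k!, k=0..N) with N=7, A=5.83 = 0.174

0.174


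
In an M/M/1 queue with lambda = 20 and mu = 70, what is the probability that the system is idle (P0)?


P0 = 1 - rho = 1 - 20/70 = 0.7143

0.7143


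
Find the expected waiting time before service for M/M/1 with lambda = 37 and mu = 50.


rho = 37/50; Wq = rho/(mu - lambda) = 0.0569 hours

0.0569 hours


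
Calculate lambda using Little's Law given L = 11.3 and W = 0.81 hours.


lambda = L / W = 11.3 / 0.81 = 13.95 per hour

13.95 per hour


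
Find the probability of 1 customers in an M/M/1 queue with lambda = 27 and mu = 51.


rho = 27/51; P(n) = (1-rho)*rho^n = (1-27/51)*(27/51)^1 = 0.2491

0.2491


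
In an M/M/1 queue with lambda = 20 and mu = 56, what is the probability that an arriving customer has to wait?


P(wait) = rho = lambda/mu = 20/56 = 0.3571

0.3571


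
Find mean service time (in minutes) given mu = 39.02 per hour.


Mean service time = 60/mu = 60/39.02 = 1.54 minutes

1.54 minutes


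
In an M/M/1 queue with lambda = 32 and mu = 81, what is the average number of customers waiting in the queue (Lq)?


rho = 32/81; Lq = rho^2/(1-rho) = 0.26

0.26


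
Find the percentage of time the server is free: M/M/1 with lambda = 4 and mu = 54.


Idle fraction = (1 - rho) * 100 = (1 - 4/54) * 100 = 92.6%

92.6%


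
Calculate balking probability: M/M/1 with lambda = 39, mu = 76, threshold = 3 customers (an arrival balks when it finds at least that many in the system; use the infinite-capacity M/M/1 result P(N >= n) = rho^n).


P(N >= 3) = rho^3 = (39/76)^3 = 0.1351

0.1351


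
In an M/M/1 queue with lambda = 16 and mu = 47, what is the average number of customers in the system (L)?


rho = 16/47; L = rho/(1-rho) = 0.52

0.52


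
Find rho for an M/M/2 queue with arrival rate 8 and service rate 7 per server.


rho = lambda/(c*mu) = 8/(2*7) = 0.5714

0.5714


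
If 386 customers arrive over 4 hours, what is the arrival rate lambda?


lambda = total arrivals / time = 386 / 4 = 96.5 per hour

96.5 per hour


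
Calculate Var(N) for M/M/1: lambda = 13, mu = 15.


rho = 13/15; Var(N) = rho/(1-rho)^2 = 48.75

48.75


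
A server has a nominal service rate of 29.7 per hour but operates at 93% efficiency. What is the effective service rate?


Effective rate = mu * efficiency = 29.7 * 0.93 = 27.62 per hour

27.62 per hour


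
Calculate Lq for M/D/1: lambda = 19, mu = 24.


M/D/1: Lq = rho^2 / (2*(1-rho)) where rho = 19/24; Lq = 1.5

1.5


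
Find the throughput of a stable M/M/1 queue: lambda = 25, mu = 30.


For a stable queue (lambda < mu), throughput = lambda = 25 per hour

25 per hour


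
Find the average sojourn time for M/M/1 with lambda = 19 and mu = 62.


W = 1/(mu - lambda) = 1/(62 - 19) = 0.0233 hours

0.0233 hours


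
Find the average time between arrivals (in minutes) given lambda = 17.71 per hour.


Mean interarrival time = 60/lambda = 60/17.71 = 3.39 minutes

3.39 minutes


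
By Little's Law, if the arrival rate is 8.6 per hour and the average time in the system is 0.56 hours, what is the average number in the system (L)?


L = lambda * W = 8.6 * 0.56 = 4.82

4.82


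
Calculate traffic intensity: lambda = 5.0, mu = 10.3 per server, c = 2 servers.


rho = lambda / (c * mu) = 5.0 / (2 * 10.3) = 0.2427

0.2427


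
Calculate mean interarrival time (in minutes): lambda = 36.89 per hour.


Mean interarrival time = 60/lambda = 60/36.89 = 1.63 minutes

1.63 minutes


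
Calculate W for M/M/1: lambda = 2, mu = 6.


W = 1/(mu - lambda) = 1/(6 - 2) = 0.25 hours

0.25 hours


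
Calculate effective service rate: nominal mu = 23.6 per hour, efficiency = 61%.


Effective rate = mu * efficiency = 23.6 * 0.61 = 14.4 per hour

14.4 per hour


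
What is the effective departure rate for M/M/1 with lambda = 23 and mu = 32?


For a stable queue (lambda < mu), throughput = lambda = 23 per hour

23 per hour


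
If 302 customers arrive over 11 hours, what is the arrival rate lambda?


lambda = total arrivals / time = 302 / 11 = 27.45 per hour

27.45 per hour


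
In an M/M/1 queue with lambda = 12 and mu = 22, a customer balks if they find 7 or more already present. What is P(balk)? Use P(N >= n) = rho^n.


P(N >= 7) = rho^7 = (12/22)^7 = 0.0144

0.0144


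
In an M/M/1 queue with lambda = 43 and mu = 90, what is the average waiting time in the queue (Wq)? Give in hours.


rho = 43/90; Wq = rho/(mu - lambda) = 0.0102 hours

0.0102 hours


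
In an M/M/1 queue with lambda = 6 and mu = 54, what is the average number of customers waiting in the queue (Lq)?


rho = 6/54; Lq = rho^2/(1-rho) = 0.01

0.01


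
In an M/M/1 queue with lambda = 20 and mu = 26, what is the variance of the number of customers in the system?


rho = 20/26; Var(N) = rho/(1-rho)^2 = 14.44

14.44


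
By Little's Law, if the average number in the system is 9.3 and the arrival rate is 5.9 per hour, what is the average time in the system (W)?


W = L / lambda = 9.3 / 5.9 = 1.5763 hours

1.5763 hours


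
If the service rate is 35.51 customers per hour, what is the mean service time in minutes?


Mean service time = 60/mu = 60/35.51 = 1.69 minutes

1.69 minutes


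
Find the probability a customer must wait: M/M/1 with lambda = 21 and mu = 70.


P(wait) = rho = lambda/mu = 21/70 = 0.3

0.3


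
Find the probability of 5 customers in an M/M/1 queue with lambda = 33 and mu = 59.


rho = 33/59; P(n) = (1-rho)*rho^n = (1-33/59)*(33/59)^5 = 0.0241

0.0241


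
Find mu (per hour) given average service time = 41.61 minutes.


mu = 60 / avg_service_time = 60 / 41.61 = 1.44 per hour

1.44 per hour


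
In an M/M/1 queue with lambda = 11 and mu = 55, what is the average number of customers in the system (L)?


rho = 11/55; L = rho/(1-rho) = 0.25

0.25


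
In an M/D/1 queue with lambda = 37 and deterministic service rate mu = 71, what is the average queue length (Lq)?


M/D/1: Lq = rho^2 / (2*(1-rho)) where rho = 37/71; Lq = 0.28

0.28


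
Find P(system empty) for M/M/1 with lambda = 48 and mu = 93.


P0 = 1 - rho = 1 - 48/93 = 0.4839

0.4839


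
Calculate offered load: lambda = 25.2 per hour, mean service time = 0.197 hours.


Offered load a = lambda * E[S] = 25.2 * 0.197 = 4.96 Erlangs

4.96 Erlangs


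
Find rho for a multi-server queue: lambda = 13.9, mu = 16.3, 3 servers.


rho = lambda / (c * mu) = 13.9 / (3 * 16.3) = 0.2843

0.2843


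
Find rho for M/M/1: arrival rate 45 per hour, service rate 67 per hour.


rho = lambda/mu = 45/67 = 0.6716

0.6716


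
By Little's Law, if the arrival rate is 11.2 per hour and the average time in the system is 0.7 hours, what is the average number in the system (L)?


L = lambda * W = 11.2 * 0.7 = 7.84

7.84


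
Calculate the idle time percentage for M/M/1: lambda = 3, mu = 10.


Idle fraction = (1 - rho) * 100 = (1 - 3/10) * 100 = 70.0%

70.0%


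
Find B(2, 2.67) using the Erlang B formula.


B(N,A) = (A^N/N!) / sum(A^k/k!, k=0..N) with N=2, A=2.67 = 0.4927

0.4927


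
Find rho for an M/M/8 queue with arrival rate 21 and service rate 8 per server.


rho = lambda/(c*mu) = 21/(8*8) = 0.3281

0.3281


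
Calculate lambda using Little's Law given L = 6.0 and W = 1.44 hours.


lambda = L / W = 6.0 / 1.44 = 4.17 per hour

4.17 per hour


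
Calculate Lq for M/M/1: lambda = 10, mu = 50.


rho = 10/50; Lq = rho^2/(1-rho) = 0.05

0.05


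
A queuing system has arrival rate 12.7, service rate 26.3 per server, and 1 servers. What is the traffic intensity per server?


rho = lambda / (c * mu) = 12.7 / (1 * 26.3) = 0.4829

0.4829


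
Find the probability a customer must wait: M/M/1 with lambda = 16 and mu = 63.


P(wait) = rho = lambda/mu = 16/63 = 0.254

0.254


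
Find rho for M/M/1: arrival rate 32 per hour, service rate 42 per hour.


rho = lambda/mu = 32/42 = 0.7619

0.7619


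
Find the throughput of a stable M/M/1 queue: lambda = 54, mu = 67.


For a stable queue (lambda < mu), throughput = lambda = 54 per hour

54 per hour


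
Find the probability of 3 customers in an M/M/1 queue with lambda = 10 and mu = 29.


rho = 10/29; P(n) = (1-rho)*rho^n = (1-10/29)*(10/29)^3 = 0.0269

0.0269


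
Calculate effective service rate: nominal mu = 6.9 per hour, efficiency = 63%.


Effective rate = mu * efficiency = 6.9 * 0.63 = 4.35 per hour

4.35 per hour


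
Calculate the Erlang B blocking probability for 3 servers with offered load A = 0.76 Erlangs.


B(N,A) = (A^N/N!) / sum(A^k/k!, k=0..N) with N=3, A=0.76 = 0.0345

0.0345


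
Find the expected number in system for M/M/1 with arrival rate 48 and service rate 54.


rho = 48/54; L = rho/(1-rho) = 8.0

8.0


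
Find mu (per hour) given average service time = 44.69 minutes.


mu = 60 / avg_service_time = 60 / 44.69 = 1.34 per hour

1.34 per hour


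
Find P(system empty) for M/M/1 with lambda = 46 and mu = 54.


P0 = 1 - rho = 1 - 46/54 = 0.1481

0.1481


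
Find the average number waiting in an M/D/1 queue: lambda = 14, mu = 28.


M/D/1: Lq = rho^2 / (2*(1-rho)) where rho = 14/28; Lq = 0.25

0.25


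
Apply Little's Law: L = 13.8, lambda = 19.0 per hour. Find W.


W = L / lambda = 13.8 / 19.0 = 0.7263 hours

0.7263 hours


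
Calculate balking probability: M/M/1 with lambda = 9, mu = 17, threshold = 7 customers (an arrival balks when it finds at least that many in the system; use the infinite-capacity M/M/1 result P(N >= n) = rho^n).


P(N >= 7) = rho^7 = (9/17)^7 = 0.0117

0.0117


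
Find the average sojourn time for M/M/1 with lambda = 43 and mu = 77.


W = 1/(mu - lambda) = 1/(77 - 43) = 0.0294 hours

0.0294 hours


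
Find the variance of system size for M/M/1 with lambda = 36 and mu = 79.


rho = 36/79; Var(N) = rho/(1-rho)^2 = 1.54

1.54


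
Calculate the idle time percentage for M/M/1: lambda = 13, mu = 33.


Idle fraction = (1 - rho) * 100 = (1 - 13/33) * 100 = 60.6%

60.6%


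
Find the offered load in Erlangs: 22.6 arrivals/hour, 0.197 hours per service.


Offered load a = lambda * E[S] = 22.6 * 0.197 = 4.45 Erlangs

4.45 Erlangs


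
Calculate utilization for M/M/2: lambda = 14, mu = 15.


rho = lambda/(c*mu) = 14/(2*15) = 0.4667

0.4667


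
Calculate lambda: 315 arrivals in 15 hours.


lambda = total arrivals / time = 315 / 15 = 21.0 per hour

21.0 per hour


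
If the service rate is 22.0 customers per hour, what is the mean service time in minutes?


Mean service time = 60/mu = 60/22.0 = 2.73 minutes

2.73 minutes


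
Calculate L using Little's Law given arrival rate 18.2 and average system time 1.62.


L = lambda * W = 18.2 * 1.62 = 29.48

29.48


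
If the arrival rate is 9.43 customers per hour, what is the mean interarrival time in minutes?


Mean interarrival time = 60/lambda = 60/9.43 = 6.36 minutes

6.36 minutes


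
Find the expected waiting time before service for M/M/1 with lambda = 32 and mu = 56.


rho = 32/56; Wq = rho/(mu - lambda) = 0.0238 hours

0.0238 hours


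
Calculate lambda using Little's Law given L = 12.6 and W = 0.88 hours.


lambda = L / W = 12.6 / 0.88 = 14.32 per hour

14.32 per hour


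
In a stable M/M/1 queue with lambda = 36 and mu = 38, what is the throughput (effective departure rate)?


For a stable queue (lambda < mu), throughput = lambda = 36 per hour

36 per hour


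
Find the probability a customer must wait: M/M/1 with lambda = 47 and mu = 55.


P(wait) = rho = lambda/mu = 47/55 = 0.8545

0.8545


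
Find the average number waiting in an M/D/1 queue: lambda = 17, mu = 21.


M/D/1: Lq = rho^2 / (2*(1-rho)) where rho = 17/21; Lq = 1.72

1.72


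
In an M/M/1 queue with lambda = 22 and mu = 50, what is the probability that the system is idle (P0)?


P0 = 1 - rho = 1 - 22/50 = 0.56

0.56


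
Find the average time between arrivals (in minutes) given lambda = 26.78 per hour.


Mean interarrival time = 60/lambda = 60/26.78 = 2.24 minutes

2.24 minutes


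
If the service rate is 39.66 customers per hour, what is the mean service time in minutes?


Mean service time = 60/mu = 60/39.66 = 1.51 minutes

1.51 minutes


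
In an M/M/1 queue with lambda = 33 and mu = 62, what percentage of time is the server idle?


Idle fraction = (1 - rho) * 100 = (1 - 33/62) * 100 = 46.8%

46.8%


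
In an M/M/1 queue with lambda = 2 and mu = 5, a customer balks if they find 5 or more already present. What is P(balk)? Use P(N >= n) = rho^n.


P(N >= 5) = rho^5 = (2/5)^5 = 0.0102

0.0102


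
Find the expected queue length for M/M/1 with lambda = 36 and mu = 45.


rho = 36/45; Lq = rho^2/(1-rho) = 3.2

3.2


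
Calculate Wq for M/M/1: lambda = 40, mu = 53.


rho = 40/53; Wq = rho/(mu - lambda) = 0.0581 hours

0.0581 hours


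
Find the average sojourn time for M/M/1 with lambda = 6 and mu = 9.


W = 1/(mu - lambda) = 1/(9 - 6) = 0.3333 hours

0.3333 hours


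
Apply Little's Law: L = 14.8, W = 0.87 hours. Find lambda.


lambda = L / W = 14.8 / 0.87 = 17.01 per hour

17.01 per hour


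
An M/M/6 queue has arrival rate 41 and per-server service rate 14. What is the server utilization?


rho = lambda/(c*mu) = 41/(6*14) = 0.4881

0.4881


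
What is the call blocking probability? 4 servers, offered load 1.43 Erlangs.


B(N,A) = (A^N/N!) / sum(A^k/k!, k=0..N) with N=4, A=1.43 = 0.0424

0.0424


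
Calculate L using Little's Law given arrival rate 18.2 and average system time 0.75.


L = lambda * W = 18.2 * 0.75 = 13.65

13.65


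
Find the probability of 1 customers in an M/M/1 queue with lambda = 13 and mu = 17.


rho = 13/17; P(n) = (1-rho)*rho^n = (1-13/17)*(13/17)^1 = 0.1799

0.1799


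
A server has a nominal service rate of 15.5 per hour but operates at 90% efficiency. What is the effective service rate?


Effective rate = mu * efficiency = 15.5 * 0.9 = 13.95 per hour

13.95 per hour


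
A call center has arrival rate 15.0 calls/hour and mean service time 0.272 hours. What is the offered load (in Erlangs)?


Offered load a = lambda * E[S] = 15.0 * 0.272 = 4.08 Erlangs

4.08 Erlangs


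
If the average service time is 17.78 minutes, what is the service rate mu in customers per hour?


mu = 60 / avg_service_time = 60 / 17.78 = 3.37 per hour

3.37 per hour


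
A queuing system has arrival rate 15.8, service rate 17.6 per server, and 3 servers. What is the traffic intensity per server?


rho = lambda / (c * mu) = 15.8 / (3 * 17.6) = 0.2992

0.2992


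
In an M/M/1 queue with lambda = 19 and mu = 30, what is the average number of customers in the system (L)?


rho = 19/30; L = rho/(1-rho) = 1.73

1.73


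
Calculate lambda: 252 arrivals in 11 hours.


lambda = total arrivals / time = 252 / 11 = 22.91 per hour

22.91 per hour


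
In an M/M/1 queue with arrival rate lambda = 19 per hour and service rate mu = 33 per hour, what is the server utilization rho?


rho = lambda/mu = 19/33 = 0.5758

0.5758


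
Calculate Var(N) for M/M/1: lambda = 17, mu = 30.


rho = 17/30; Var(N) = rho/(1-rho)^2 = 3.02

3.02


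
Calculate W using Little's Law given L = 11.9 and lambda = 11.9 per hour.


W = L / lambda = 11.9 / 11.9 = 1.0 hours

1.0 hours


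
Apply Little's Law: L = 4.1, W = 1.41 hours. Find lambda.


lambda = L / W = 4.1 / 1.41 = 2.91 per hour

2.91 per hour


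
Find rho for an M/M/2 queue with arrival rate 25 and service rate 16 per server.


rho = lambda/(c*mu) = 25/(2*16) = 0.7813

0.7813


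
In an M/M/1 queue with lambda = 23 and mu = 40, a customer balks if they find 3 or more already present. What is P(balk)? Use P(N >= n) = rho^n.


P(N >= 3) = rho^3 = (23/40)^3 = 0.1901

0.1901


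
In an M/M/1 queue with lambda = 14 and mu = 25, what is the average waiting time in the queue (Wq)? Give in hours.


rho = 14/25; Wq = rho/(mu - lambda) = 0.0509 hours

0.0509 hours


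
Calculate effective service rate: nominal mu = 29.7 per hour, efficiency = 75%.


Effective rate = mu * efficiency = 29.7 * 0.75 = 22.28 per hour

22.28 per hour


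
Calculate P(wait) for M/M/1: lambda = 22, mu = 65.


P(wait) = rho = lambda/mu = 22/65 = 0.3385

0.3385


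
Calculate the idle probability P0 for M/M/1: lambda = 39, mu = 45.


P0 = 1 - rho = 1 - 39/45 = 0.1333

0.1333


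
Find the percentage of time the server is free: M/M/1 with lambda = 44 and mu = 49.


Idle fraction = (1 - rho) * 100 = (1 - 44/49) * 100 = 10.2%

10.2%


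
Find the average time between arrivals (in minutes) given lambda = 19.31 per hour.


Mean interarrival time = 60/lambda = 60/19.31 = 3.11 minutes

3.11 minutes


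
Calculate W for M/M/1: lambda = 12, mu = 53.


W = 1/(mu - lambda) = 1/(53 - 12) = 0.0244 hours

0.0244 hours


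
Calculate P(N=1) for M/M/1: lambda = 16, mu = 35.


rho = 16/35; P(n) = (1-rho)*rho^n = (1-16/35)*(16/35)^1 = 0.2482

0.2482


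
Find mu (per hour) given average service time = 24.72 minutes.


mu = 60 / avg_service_time = 60 / 24.72 = 2.43 per hour

2.43 per hour


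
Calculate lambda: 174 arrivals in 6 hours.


lambda = total arrivals / time = 174 / 6 = 29.0 per hour

29.0 per hour


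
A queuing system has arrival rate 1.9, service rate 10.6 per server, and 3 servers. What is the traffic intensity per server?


rho = lambda / (c * mu) = 1.9 / (3 * 10.6) = 0.0597

0.0597


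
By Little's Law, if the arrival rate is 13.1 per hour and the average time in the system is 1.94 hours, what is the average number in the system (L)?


L = lambda * W = 13.1 * 1.94 = 25.41

25.41


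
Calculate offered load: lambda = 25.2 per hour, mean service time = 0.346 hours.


Offered load a = lambda * E[S] = 25.2 * 0.346 = 8.72 Erlangs

8.72 Erlangs


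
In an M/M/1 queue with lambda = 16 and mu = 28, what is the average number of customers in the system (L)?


rho = 16/28; L = rho/(1-rho) = 1.33

1.33


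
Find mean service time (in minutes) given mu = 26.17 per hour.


Mean service time = 60/mu = 60/26.17 = 2.29 minutes

2.29 minutes


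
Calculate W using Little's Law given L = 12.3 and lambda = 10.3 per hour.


W = L / lambda = 12.3 / 10.3 = 1.1942 hours

1.1942 hours


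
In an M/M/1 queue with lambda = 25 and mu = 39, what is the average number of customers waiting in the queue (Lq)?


rho = 25/39; Lq = rho^2/(1-rho) = 1.14

1.14


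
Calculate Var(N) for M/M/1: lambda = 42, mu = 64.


rho = 42/64; Var(N) = rho/(1-rho)^2 = 5.55

5.55


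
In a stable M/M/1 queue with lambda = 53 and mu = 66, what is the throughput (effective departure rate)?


For a stable queue (lambda < mu), throughput = lambda = 53 per hour

53 per hour


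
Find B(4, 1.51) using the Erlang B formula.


B(N,A) = (A^N/N!) / sum(A^k/k!, k=0..N) with N=4, A=1.51 = 0.0488

0.0488


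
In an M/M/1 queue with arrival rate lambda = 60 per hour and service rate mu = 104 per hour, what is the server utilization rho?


rho = lambda/mu = 60/104 = 0.5769

0.5769


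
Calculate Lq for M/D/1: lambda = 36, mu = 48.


M/D/1: Lq = rho^2 / (2*(1-rho)) where rho = 36/48; Lq = 1.13

1.13


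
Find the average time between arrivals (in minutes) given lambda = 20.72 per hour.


Mean interarrival time = 60/lambda = 60/20.72 = 2.9 minutes

2.9 minutes


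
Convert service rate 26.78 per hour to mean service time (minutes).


Mean service time = 60/mu = 60/26.78 = 2.24 minutes

2.24 minutes


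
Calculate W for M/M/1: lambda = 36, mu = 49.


W = 1/(mu - lambda) = 1/(49 - 36) = 0.0769 hours

0.0769 hours


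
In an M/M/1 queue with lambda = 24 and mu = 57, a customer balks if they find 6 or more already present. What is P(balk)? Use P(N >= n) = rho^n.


P(N >= 6) = rho^6 = (24/57)^6 = 0.0056

0.0056


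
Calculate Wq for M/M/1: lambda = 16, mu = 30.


rho = 16/30; Wq = rho/(mu - lambda) = 0.0381 hours

0.0381 hours


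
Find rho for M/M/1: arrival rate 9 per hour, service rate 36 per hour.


rho = lambda/mu = 9/36 = 0.25

0.25


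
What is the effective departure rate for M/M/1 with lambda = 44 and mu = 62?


For a stable queue (lambda < mu), throughput = lambda = 44 per hour

44 per hour


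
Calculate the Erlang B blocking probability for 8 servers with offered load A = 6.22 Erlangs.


B(N,A) = (A^N/N!) / sum(A^k/k!, k=0..N) with N=8, A=6.22 = 0.1342

0.1342


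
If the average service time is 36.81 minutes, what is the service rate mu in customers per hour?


mu = 60 / avg_service_time = 60 / 36.81 = 1.63 per hour

1.63 per hour


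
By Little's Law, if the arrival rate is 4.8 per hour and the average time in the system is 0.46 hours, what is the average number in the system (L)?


L = lambda * W = 4.8 * 0.46 = 2.21

2.21


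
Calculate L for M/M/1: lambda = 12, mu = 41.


rho = 12/41; L = rho/(1-rho) = 0.41

0.41


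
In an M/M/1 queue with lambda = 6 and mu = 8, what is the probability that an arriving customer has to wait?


P(wait) = rho = lambda/mu = 6/8 = 0.75

0.75


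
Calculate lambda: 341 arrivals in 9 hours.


lambda = total arrivals / time = 341 / 9 = 37.89 per hour

37.89 per hour


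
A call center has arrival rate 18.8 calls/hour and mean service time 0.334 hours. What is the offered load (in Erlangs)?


Offered load a = lambda * E[S] = 18.8 * 0.334 = 6.28 Erlangs

6.28 Erlangs


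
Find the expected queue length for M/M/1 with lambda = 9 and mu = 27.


rho = 9/27; Lq = rho^2/(1-rho) = 0.17

0.17


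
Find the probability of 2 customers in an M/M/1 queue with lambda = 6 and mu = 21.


rho = 6/21; P(n) = (1-rho)*rho^n = (1-6/21)*(6/21)^2 = 0.0583

0.0583


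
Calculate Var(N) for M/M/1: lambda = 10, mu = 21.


rho = 10/21; Var(N) = rho/(1-rho)^2 = 1.74

1.74


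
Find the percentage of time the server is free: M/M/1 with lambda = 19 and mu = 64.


Idle fraction = (1 - rho) * 100 = (1 - 19/64) * 100 = 70.3%

70.3%


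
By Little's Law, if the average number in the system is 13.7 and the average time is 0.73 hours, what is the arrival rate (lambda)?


lambda = L / W = 13.7 / 0.73 = 18.77 per hour

18.77 per hour


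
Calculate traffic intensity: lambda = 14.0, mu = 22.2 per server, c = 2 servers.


rho = lambda / (c * mu) = 14.0 / (2 * 22.2) = 0.3153

0.3153


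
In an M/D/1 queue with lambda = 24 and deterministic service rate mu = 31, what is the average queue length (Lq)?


M/D/1: Lq = rho^2 / (2*(1-rho)) where rho = 24/31; Lq = 1.33

1.33


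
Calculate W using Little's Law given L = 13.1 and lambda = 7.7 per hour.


W = L / lambda = 13.1 / 7.7 = 1.7013 hours

1.7013 hours


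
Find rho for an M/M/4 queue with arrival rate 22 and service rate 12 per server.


rho = lambda/(c*mu) = 22/(4*12) = 0.4583

0.4583


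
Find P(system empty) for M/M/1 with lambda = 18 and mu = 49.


P0 = 1 - rho = 1 - 18/49 = 0.6327

0.6327


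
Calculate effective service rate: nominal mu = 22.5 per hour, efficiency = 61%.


Effective rate = mu * efficiency = 22.5 * 0.61 = 13.73 per hour

13.73 per hour


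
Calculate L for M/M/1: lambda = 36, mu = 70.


rho = 36/70; L = rho/(1-rho) = 1.06

1.06


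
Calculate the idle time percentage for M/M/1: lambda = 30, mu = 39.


Idle fraction = (1 - rho) * 100 = (1 - 30/39) * 100 = 23.1%

23.1%


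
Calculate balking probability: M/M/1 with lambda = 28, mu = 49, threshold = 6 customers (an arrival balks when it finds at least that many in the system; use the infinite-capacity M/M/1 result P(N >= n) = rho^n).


P(N >= 6) = rho^6 = (28/49)^6 = 0.0348

0.0348


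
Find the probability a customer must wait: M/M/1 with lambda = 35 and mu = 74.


P(wait) = rho = lambda/mu = 35/74 = 0.473

0.473


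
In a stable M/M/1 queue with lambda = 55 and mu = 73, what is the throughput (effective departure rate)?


For a stable queue (lambda < mu), throughput = lambda = 55 per hour

55 per hour


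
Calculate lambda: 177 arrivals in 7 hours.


lambda = total arrivals / time = 177 / 7 = 25.29 per hour

25.29 per hour


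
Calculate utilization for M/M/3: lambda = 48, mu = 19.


rho = lambda/(c*mu) = 48/(3*19) = 0.8421

0.8421


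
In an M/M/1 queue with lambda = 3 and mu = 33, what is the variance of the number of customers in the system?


rho = 3/33; Var(N) = rho/(1-rho)^2 = 0.11

0.11


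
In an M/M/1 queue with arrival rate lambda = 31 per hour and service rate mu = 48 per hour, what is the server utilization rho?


rho = lambda/mu = 31/48 = 0.6458

0.6458


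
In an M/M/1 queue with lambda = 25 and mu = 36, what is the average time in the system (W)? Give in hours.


W = 1/(mu - lambda) = 1/(36 - 25) = 0.0909 hours

0.0909 hours


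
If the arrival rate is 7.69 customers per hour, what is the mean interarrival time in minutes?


Mean interarrival time = 60/lambda = 60/7.69 = 7.8 minutes

7.8 minutes


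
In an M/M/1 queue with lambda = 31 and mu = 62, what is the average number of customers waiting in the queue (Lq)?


rho = 31/62; Lq = rho^2/(1-rho) = 0.5

0.5


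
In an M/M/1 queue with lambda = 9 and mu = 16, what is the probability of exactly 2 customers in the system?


rho = 9/16; P(n) = (1-rho)*rho^n = (1-9/16)*(9/16)^2 = 0.1384

0.1384


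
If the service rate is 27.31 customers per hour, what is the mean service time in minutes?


Mean service time = 60/mu = 60/27.31 = 2.2 minutes

2.2 minutes


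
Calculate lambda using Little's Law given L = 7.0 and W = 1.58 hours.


lambda = L / W = 7.0 / 1.58 = 4.43 per hour

4.43 per hour


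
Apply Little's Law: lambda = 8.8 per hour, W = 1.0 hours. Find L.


L = lambda * W = 8.8 * 1.0 = 8.8

8.8


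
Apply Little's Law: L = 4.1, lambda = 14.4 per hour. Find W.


W = L / lambda = 4.1 / 14.4 = 0.2847 hours

0.2847 hours


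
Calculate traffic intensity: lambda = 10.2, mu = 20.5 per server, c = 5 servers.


rho = lambda / (c * mu) = 10.2 / (5 * 20.5) = 0.0995

0.0995


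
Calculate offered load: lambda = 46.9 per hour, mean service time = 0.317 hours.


Offered load a = lambda * E[S] = 46.9 * 0.317 = 14.87 Erlangs

14.87 Erlangs


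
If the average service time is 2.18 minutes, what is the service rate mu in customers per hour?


mu = 60 / avg_service_time = 60 / 2.18 = 27.52 per hour

27.52 per hour


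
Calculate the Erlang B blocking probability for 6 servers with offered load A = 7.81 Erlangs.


B(N,A) = (A^N/N!) / sum(A^k/k!, k=0..N) with N=6, A=7.81 = 0.3793

0.3793


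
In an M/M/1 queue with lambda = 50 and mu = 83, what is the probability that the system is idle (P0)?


P0 = 1 - rho = 1 - 50/83 = 0.3976

0.3976


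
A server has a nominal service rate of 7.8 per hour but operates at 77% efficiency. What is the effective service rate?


Effective rate = mu * efficiency = 7.8 * 0.77 = 6.01 per hour

6.01 per hour


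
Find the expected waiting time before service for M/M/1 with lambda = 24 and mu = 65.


rho = 24/65; Wq = rho/(mu - lambda) = 0.009 hours

0.009 hours


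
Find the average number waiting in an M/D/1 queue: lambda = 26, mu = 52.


M/D/1: Lq = rho^2 / (2*(1-rho)) where rho = 26/52; Lq = 0.25

0.25


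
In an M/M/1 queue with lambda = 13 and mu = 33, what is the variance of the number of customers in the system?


rho = 13/33; Var(N) = rho/(1-rho)^2 = 1.07

1.07


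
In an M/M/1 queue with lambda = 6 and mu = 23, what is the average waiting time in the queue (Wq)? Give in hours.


rho = 6/23; Wq = rho/(mu - lambda) = 0.0153 hours

0.0153 hours


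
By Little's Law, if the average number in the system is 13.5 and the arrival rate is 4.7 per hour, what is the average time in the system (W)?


W = L / lambda = 13.5 / 4.7 = 2.8723 hours

2.8723 hours


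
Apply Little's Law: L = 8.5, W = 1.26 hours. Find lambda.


lambda = L / W = 8.5 / 1.26 = 6.75 per hour

6.75 per hour


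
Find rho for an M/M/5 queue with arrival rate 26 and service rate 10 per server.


rho = lambda/(c*mu) = 26/(5*10) = 0.52

0.52


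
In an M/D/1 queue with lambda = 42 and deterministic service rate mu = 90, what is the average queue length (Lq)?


M/D/1: Lq = rho^2 / (2*(1-rho)) where rho = 42/90; Lq = 0.2

0.2


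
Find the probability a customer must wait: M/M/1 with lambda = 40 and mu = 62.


P(wait) = rho = lambda/mu = 40/62 = 0.6452

0.6452


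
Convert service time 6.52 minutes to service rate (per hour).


mu = 60 / avg_service_time = 60 / 6.52 = 9.2 per hour

9.2 per hour


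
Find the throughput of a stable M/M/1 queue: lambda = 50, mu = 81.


For a stable queue (lambda < mu), throughput = lambda = 50 per hour

50 per hour


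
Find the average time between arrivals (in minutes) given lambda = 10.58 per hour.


Mean interarrival time = 60/lambda = 60/10.58 = 5.67 minutes

5.67 minutes


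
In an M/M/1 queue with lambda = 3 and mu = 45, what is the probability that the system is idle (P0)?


P0 = 1 - rho = 1 - 3/45 = 0.9333

0.9333


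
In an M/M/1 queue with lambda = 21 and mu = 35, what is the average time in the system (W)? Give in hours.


W = 1/(mu - lambda) = 1/(35 - 21) = 0.0714 hours

0.0714 hours


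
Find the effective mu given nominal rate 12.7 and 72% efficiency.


Effective rate = mu * efficiency = 12.7 * 0.72 = 9.14 per hour

9.14 per hour


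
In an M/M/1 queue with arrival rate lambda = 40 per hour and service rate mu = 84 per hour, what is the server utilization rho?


rho = lambda/mu = 40/84 = 0.4762

0.4762


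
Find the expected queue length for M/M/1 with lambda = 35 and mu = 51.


rho = 35/51; Lq = rho^2/(1-rho) = 1.5

1.5


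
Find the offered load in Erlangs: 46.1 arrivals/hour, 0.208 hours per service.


Offered load a = lambda * E[S] = 46.1 * 0.208 = 9.59 Erlangs

9.59 Erlangs


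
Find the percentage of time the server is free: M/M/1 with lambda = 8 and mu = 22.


Idle fraction = (1 - rho) * 100 = (1 - 8/22) * 100 = 63.6%

63.6%


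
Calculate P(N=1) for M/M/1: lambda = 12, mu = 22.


rho = 12/22; P(n) = (1-rho)*rho^n = (1-12/22)*(12/22)^1 = 0.2479

0.2479


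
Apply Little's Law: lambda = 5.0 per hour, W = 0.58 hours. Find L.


L = lambda * W = 5.0 * 0.58 = 2.9

2.9


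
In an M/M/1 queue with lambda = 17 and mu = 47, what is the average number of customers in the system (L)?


rho = 17/47; L = rho/(1-rho) = 0.57

0.57


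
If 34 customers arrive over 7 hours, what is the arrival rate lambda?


lambda = total arrivals / time = 34 / 7 = 4.86 per hour

4.86 per hour


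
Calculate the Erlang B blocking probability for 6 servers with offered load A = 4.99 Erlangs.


B(N,A) = (A^N/N!) / sum(A^k/k!, k=0..N) with N=6, A=4.99 = 0.1911

0.1911


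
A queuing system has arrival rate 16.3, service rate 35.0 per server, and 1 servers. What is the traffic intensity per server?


rho = lambda / (c * mu) = 16.3 / (1 * 35.0) = 0.4657

0.4657


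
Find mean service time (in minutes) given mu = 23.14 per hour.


Mean service time = 60/mu = 60/23.14 = 2.59 minutes

2.59 minutes


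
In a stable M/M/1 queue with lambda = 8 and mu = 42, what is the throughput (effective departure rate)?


For a stable queue (lambda < mu), throughput = lambda = 8 per hour

8 per hour


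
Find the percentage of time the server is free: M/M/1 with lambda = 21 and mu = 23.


Idle fraction = (1 - rho) * 100 = (1 - 21/23) * 100 = 8.7%

8.7%


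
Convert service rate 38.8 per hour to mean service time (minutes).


Mean service time = 60/mu = 60/38.8 = 1.55 minutes

1.55 minutes


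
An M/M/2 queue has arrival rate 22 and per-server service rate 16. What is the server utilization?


rho = lambda/(c*mu) = 22/(2*16) = 0.6875

0.6875


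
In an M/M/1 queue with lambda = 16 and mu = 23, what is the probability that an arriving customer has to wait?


P(wait) = rho = lambda/mu = 16/23 = 0.6957

0.6957
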